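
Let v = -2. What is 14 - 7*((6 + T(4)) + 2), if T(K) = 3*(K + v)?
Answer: -84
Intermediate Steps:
T(K) = -6 + 3*K (T(K) = 3*(K - 2) = 3*(-2 + K) = -6 + 3*K)
14 - 7*((6 + T(4)) + 2) = 14 - 7*((6 + (-6 + 3*4)) + 2) = 14 - 7*((6 + (-6 + 12)) + 2) = 14 - 7*((6 + 6) + 2) = 14 - 7*(12 + 2) = 14 - 7*14 = 14 - 98 = -84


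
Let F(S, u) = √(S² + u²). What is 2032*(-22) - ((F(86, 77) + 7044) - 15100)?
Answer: -36648 - 5*√533 ≈ -36763.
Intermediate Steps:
2032*(-22) - ((F(86, 77) + 7044) - 15100) = 2032*(-22) - ((√(86² + 77²) + 7044) - 15100) = -44704 - ((√(7396 + 5929) + 7044) - 15100) = -44704 - ((√13325 + 7044) - 15100) = -44704 - ((5*√533 + 7044) - 15100) = -44704 - ((7044 + 5*√533) - 15100) = -44704 - (-8056 + 5*√533) = -44704 + (8056 - 5*√533) = -36648 - 5*√533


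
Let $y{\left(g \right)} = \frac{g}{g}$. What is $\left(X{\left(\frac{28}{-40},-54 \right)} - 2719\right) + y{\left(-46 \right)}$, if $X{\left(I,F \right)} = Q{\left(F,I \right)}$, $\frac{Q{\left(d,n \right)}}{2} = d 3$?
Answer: $-3042$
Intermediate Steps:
$Q{\left(d,n \right)} = 6 d$ ($Q{\left(d,n \right)} = 2 d 3 = 2 \cdot 3 d = 6 d$)
$y{\left(g \right)} = 1$
$X{\left(I,F \right)} = 6 F$
$\left(X{\left(\frac{28}{-40},-54 \right)} - 2719\right) + y{\left(-46 \right)} = \left(6 \left(-54\right) - 2719\right) + 1 = \left(-324 - 2719\right) + 1 = -3043 + 1 = -3042$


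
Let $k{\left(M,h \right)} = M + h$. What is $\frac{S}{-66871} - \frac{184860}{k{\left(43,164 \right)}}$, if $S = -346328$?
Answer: $- \frac{1365564796}{1538033} \approx -887.86$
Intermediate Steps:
$\frac{S}{-66871} - \frac{184860}{k{\left(43,164 \right)}} = - \frac{346328}{-66871} - \frac{184860}{43 + 164} = \left(-346328\right) \left(- \frac{1}{66871}\right) - \frac{184860}{207} = \frac{346328}{66871} - \frac{20540}{23} = - \frac{1365564796}{1538033}$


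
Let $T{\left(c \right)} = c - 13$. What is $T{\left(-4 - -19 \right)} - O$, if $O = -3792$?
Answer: $3794$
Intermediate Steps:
$T{\left(c \right)} = -13 + c$
$T{\left(-4 - -19 \right)} - O = \left(-13 - -15\right) - -3792 = \left(-13 + \left(-4 + 19\right)\right) + 3792 = \left(-13 + 15\right) + 3792 = 2 + 3792 = 3794$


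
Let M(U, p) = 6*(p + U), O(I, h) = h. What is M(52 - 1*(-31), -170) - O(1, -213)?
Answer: -309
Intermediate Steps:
M(U, p) = 6*U + 6*p (M(U, p) = 6*(U + p) = 6*U + 6*p)
M(52 - 1*(-31), -170) - O(1, -213) = (6*(52 - 1*(-31)) + 6*(-170)) - 1*(-213) = (6*(52 + 31) - 1020) + 213 = (6*83 - 1020) + 213 = (498 - 1020) + 213 = -522 + 213 = -309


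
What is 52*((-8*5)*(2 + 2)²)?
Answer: -33280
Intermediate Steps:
52*((-8*5)*(2 + 2)²) = 52*(-40*4²) = 52*(-40*16) = 52*(-640) = -33280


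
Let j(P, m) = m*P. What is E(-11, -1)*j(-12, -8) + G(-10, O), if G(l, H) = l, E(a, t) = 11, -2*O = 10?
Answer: 1046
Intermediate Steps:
j(P, m) = P*m
O = -5 (O = -1/2*10 = -5)
E(-11, -1)*j(-12, -8) + G(-10, O) = 11*(-12*(-8)) - 10 = 11*96 - 10 = 1056 - 10 = 1046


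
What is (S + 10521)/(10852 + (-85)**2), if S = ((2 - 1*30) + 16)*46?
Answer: 9969/18077 ≈ 0.55147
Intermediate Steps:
S = -552 (S = ((2 - 30) + 16)*46 = (-28 + 16)*46 = -12*46 = -552)
(S + 10521)/(10852 + (-85)**2) = (-552 + 10521)/(10852 + (-85)**2) = 9969/(10852 + 7225) = 9969/18077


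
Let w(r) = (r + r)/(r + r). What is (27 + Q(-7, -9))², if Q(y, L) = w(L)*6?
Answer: 1089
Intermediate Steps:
w(r) = 1 (w(r) = (2*r)/((2*r)) = (2*r)*(1/(2*r)) = 1)
Q(y, L) = 6 (Q(y, L) = 1*6 = 6)
(27 + Q(-7, -9))² = (27 + 6)² = 33² = 1089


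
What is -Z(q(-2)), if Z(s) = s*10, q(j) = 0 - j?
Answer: -20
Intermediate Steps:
q(j) = -j
Z(s) = 10*s
-Z(q(-2)) = -10*(-1*(-2)) = -10*2 = -1*20 = -20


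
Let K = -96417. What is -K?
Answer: 96417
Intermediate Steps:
-K = -1*(-96417) = 96417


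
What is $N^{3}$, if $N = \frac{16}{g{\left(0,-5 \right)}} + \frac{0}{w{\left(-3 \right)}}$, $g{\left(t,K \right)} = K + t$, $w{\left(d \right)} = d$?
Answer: $- \frac{4096}{125} \approx -32.768$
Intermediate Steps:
$N = - \frac{16}{5}$ ($N = \frac{16}{-5 + 0} + \frac{0}{-3} = \frac{16}{-5} + 0 \left(- \frac{1}{3}\right) = 16 \left(- \frac{1}{5}\right) + 0 = - \frac{16}{5} + 0 = - \frac{16}{5} \approx -3.2$)
$N^{3} = \left(- \frac{16}{5}\right)^{3} = - \frac{4096}{125}$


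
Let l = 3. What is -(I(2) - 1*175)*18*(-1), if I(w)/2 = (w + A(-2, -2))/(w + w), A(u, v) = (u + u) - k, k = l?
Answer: -3195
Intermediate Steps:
k = 3
A(u, v) = -3 + 2*u (A(u, v) = (u + u) - 1*3 = 2*u - 3 = -3 + 2*u)
I(w) = (-7 + w)/w (I(w) = 2*((w + (-3 + 2*(-2)))/(w + w)) = 2*((w + (-3 - 4))/((2*w))) = 2*((w - 7)*(1/(2*w))) = 2*((-7 + w)*(1/(2*w))) = 2*((-7 + w)/(2*w)) = (-7 + w)/w)
-(I(2) - 1*175)*18*(-1) = -((-7 + 2)/2 - 1*175)*18*(-1) = -((½)*(-5) - 175)*(-18) = -(-5/2 - 175)*(-18) = -(-355)*(-18)/2 = -1*3195 = -3195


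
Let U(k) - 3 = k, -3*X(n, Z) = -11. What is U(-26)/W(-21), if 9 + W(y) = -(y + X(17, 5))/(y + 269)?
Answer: 4278/1661 ≈ 2.5756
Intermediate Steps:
X(n, Z) = 11/3 (X(n, Z) = -1/3*(-11) = 11/3)
W(y) = -9 - (11/3 + y)/(269 + y) (W(y) = -9 - (y + 11/3)/(y + 269) = -9 - (11/3 + y)/(269 + y))
U(k) = 3 + k
U(-26)/W(-21) = (3 - 26)/((2*(-3637 - 15*(-21))/(3*(269 - 21)))) = -23*372/(-3637 + 315) = -23/((2/3)*(1/248)*(-3322)) = -23/(-1661/186) = -23*(-186/1661) = 4278/1661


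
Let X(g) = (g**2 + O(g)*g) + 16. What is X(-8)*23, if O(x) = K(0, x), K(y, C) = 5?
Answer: 920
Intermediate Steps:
O(x) = 5
X(g) = 16 + g**2 + 5*g (X(g) = (g**2 + 5*g) + 16 = 16 + g**2 + 5*g)
X(-8)*23 = (16 + (-8)**2 + 5*(-8))*23 = (16 + 64 - 40)*23 = 40*23 = 920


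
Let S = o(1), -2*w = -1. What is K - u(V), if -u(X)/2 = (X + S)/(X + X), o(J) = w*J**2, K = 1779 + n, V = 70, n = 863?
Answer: 370021/140 ≈ 2643.0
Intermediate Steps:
w = 1/2 (w = -1/2*(-1) = 1/2 ≈ 0.50000)
K = 2642 (K = 1779 + 863 = 2642)
o(J) = J**2/2
S = 1/2 (S = (1/2)*1**2 = (1/2)*1 = 1/2 ≈ 0.50000)
u(X) = -(1/2 + X)/X (u(X) = -2*(X + 1/2)/(X + X) = -2*(1/2 + X)/(2*X) = -2*(1/2 + X)*1/(2*X) = -(1/2 + X)/X)
K - u(V) = 2642 - (-1/2 - 1*70)/70 = 2642 - (-1/2 - 70)/70 = 2642 - (-141)/(70*2) = 2642 - 1*(-141/140) = 2642 + 141/140 = 370021/140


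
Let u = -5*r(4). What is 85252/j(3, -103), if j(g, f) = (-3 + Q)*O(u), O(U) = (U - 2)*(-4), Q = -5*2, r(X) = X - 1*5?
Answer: 21313/39 ≈ 546.49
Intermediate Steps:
r(X) = -5 + X (r(X) = X - 5 = -5 + X)
u = 5 (u = -5*(-5 + 4) = -5*(-1) = 5)
Q = -10
O(U) = 8 - 4*U (O(U) = (-2 + U)*(-4) = 8 - 4*U)
j(g, f) = 156 (j(g, f) = (-3 - 10)*(8 - 4*5) = -13*(8 - 20) = -13*(-12) = 156)
85252/j(3, -103) = 85252/156 = 85252*(1/156) = 21313/39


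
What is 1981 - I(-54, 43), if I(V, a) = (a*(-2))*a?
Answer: 5679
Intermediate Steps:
I(V, a) = -2*a**2 (I(V, a) = (-2*a)*a = -2*a**2)
1981 - I(-54, 43) = 1981 - (-2)*43**2 = 1981 - (-2)*1849 = 1981 - 1*(-3698) = 1981 + 3698 = 5679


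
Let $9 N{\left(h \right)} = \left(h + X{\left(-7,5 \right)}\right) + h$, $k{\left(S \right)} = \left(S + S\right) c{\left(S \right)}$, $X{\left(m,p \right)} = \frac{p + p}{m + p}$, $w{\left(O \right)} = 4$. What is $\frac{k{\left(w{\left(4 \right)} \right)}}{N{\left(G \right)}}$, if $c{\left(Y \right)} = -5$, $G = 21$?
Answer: $- \frac{360}{37} \approx -9.7297$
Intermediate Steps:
$X{\left(m,p \right)} = \frac{2 p}{m + p}$
$k{\left(S \right)} = - 10 S$ ($k{\left(S \right)} = \left(S + S\right) \left(-5\right) = 2 S \left(-5\right) = - 10 S$)
$N{\left(h \right)} = - \frac{5}{9} + \frac{2 h}{9}$ ($N{\left(h \right)} = \frac{\left(h + 2 \cdot 5 \frac{1}{-7 + 5}\right) + h}{9} = \frac{\left(h + 2 \cdot 5 \frac{1}{-2}\right) + h}{9} = \frac{\left(h + 2 \cdot 5 \left(- \frac{1}{2}\right)\right) + h}{9} = \frac{\left(h - 5\right) + h}{9} = \frac{\left(-5 + h\right) + h}{9} = \frac{-5 + 2 h}{9} = - \frac{5}{9} + \frac{2 h}{9}$)
$\frac{k{\left(w{\left(4 \right)} \right)}}{N{\left(G \right)}} = \frac{\left(-10\right) 4}{- \frac{5}{9} + \frac{2}{9} \cdot 21} = - \frac{40}{- \frac{5}{9} + \frac{14}{3}} = - \frac{40}{\frac{37}{9}} = \left(-40\right) \frac{9}{37} = - \frac{360}{37}$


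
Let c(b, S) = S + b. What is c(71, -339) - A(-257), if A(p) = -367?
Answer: 99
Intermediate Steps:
c(71, -339) - A(-257) = (-339 + 71) - 1*(-367) = -268 + 367 = 99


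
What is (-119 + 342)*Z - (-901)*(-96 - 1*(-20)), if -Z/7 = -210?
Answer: 259334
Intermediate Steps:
Z = 1470 (Z = -7*(-210) = 1470)
(-119 + 342)*Z - (-901)*(-96 - 1*(-20)) = (-119 + 342)*1470 - (-901)*(-96 - 1*(-20)) = 223*1470 - (-901)*(-96 + 20) = 327810 - (-901)*(-76) = 327810 - 1*68476 = 327810 - 68476 = 259334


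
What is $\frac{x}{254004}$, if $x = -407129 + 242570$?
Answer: $- \frac{54853}{84668} \approx -0.64786$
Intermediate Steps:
$x = -164559$
$\frac{x}{254004} = - \frac{164559}{254004} = \left(-164559\right) \frac{1}{254004} = - \frac{54853}{84668}$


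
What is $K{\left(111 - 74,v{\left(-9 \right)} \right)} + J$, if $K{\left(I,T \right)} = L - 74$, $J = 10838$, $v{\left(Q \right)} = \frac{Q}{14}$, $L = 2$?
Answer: $10766$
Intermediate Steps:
$v{\left(Q \right)} = \frac{Q}{14}$ ($v{\left(Q \right)} = Q \frac{1}{14} = \frac{Q}{14}$)
$K{\left(I,T \right)} = -72$ ($K{\left(I,T \right)} = 2 - 74 = -72$)
$K{\left(111 - 74,v{\left(-9 \right)} \right)} + J = -72 + 10838 = 10766$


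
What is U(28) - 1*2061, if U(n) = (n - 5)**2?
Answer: -1532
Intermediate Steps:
U(n) = (-5 + n)**2
U(28) - 1*2061 = (-5 + 28)**2 - 1*2061 = 23**2 - 2061 = 529 - 2061 = -1532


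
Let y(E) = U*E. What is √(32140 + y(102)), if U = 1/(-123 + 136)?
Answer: √5432986/13 ≈ 179.30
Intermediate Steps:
U = 1/13 ≈ 0.076923
y(E) = E/13
√(32140 + y(102)) = √(32140 + (1/13)*102) = √(32140 + 102/13) = √(417922/13) = √5432986/13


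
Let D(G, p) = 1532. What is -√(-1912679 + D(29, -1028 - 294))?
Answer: -7*I*√39003 ≈ -1382.4*I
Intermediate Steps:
-√(-1912679 + D(29, -1028 - 294)) = -√(-1912679 + 1532) = -√(-1911147) = -7*I*√39003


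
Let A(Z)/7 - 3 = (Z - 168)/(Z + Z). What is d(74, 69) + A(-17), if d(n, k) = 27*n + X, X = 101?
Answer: 73375/34 ≈ 2158.1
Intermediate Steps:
d(n, k) = 101 + 27*n (d(n, k) = 27*n + 101 = 101 + 27*n)
A(Z) = 21 + 7*(-168 + Z)/(2*Z) (A(Z) = 21 + 7*((Z - 168)/(Z + Z)) = 21 + 7*((-168 + Z)/((2*Z))) = 21 + 7*((-168 + Z)*(1/(2*Z))) = 21 + 7*((-168 + Z)/(2*Z)) = 21 + 7*(-168 + Z)/(2*Z))
d(74, 69) + A(-17) = (101 + 27*74) + (49/2 - 588/(-17)) = (101 + 1998) + (49/2 - 588*(-1/17)) = 2099 + (49/2 + 588/17) = 2099 + 2009/34 = 73375/34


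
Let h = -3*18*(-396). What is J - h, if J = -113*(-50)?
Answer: -15734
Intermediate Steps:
h = 21384 (h = -54*(-396) = 21384)
J = 5650
J - h = 5650 - 1*21384 = 5650 - 21384 = -15734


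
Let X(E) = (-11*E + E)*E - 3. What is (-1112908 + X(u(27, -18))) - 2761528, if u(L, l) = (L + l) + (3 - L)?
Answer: -3876689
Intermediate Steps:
u(L, l) = 3 + l
X(E) = -3 - 10*E**2 (X(E) = (-10*E)*E - 3 = -10*E**2 - 3 = -3 - 10*E**2)
(-1112908 + X(u(27, -18))) - 2761528 = (-1112908 + (-3 - 10*(3 - 18)**2)) - 2761528 = (-1112908 + (-3 - 10*(-15)**2)) - 2761528 = (-1112908 + (-3 - 10*225)) - 2761528 = (-1112908 + (-3 - 2250)) - 2761528 = (-1112908 - 2253) - 2761528 = -1115161 - 2761528 = -3876689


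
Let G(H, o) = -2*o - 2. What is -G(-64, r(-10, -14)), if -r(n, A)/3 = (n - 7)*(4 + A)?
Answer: -1018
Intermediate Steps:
r(n, A) = -3*(-7 + n)*(4 + A) (r(n, A) = -3*(n - 7)*(4 + A) = -3*(-7 + n)*(4 + A))
G(H, o) = -2 - 2*o
-G(-64, r(-10, -14)) = -(-2 - 2*(84 - 12*(-10) + 21*(-14) - 3*(-14)*(-10))) = -(-2 - 2*(84 + 120 - 294 - 420)) = -(-2 - 2*(-510)) = -(-2 + 1020) = -1*1018 = -1018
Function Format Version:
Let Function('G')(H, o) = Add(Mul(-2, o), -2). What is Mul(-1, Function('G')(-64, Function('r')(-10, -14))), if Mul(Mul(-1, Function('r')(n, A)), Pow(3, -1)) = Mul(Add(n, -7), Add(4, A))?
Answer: -1018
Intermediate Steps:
Function('r')(n, A) = Mul(-3, Add(-7, n), Add(4, A)) (Function('r')(n, A) = Mul(-3, Mul(Add(n, -7), Add(4, A))) = Mul(-3, Mul(Add(-7, n), Add(4, A))) = Mul(-3, Add(-7, n), Add(4, A)))
Function('G')(H, o) = Add(-2, Mul(-2, o))
Mul(-1, Function('G')(-64, Function('r')(-10, -14))) = Mul(-1, Add(-2, Mul(-2, Add(84, Mul(-12, -10), Mul(21, -14), Mul(-3, -14, -10))))) = Mul(-1, Add(-2, Mul(-2, Add(84, 120, -294, -420)))) = Mul(-1, Add(-2, Mul(-2, -510))) = Mul(-1, Add(-2, 1020)) = Mul(-1, 1018) = -1018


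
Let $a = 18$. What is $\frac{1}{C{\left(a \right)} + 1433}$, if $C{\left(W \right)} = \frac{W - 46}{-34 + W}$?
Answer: $\frac{4}{5739} \approx 0.00069699$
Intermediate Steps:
$C{\left(W \right)} = \frac{-46 + W}{-34 + W}$
$\frac{1}{C{\left(a \right)} + 1433} = \frac{1}{\frac{-46 + 18}{-34 + 18} + 1433} = \frac{1}{\frac{1}{-16} \left(-28\right) + 1433} = \frac{1}{\left(- \frac{1}{16}\right) \left(-28\right) + 1433} = \frac{1}{\frac{7}{4} + 1433} = \frac{1}{\frac{5739}{4}} = \frac{4}{5739}$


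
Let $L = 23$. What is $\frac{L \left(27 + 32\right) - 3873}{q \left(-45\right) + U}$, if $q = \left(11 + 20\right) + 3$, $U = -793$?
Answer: $\frac{2516}{2323} \approx 1.0831$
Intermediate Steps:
$q = 34$ ($q = 31 + 3 = 34$)
$\frac{L \left(27 + 32\right) - 3873}{q \left(-45\right) + U} = \frac{23 \left(27 + 32\right) - 3873}{34 \left(-45\right) - 793} = \frac{23 \cdot 59 - 3873}{-1530 - 793} = \frac{1357 - 3873}{-2323} = \left(-2516\right) \left(- \frac{1}{2323}\right) = \frac{2516}{2323}$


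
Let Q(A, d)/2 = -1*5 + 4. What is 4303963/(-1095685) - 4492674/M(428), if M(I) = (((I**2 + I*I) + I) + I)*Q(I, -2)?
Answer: 293586415711/134120609480 ≈ 2.1890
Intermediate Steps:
Q(A, d) = -2 (Q(A, d) = 2*(-1*5 + 4) = 2*(-5 + 4) = 2*(-1) = -2)
M(I) = -4*I - 4*I**2 (M(I) = (((I**2 + I*I) + I) + I)*(-2) = (((I**2 + I**2) + I) + I)*(-2) = ((2*I**2 + I) + I)*(-2) = ((I + 2*I**2) + I)*(-2) = (2*I + 2*I**2)*(-2) = -4*I - 4*I**2)
4303963/(-1095685) - 4492674/M(428) = 4303963/(-1095685) - 4492674*(-1/(1712*(1 + 428))) = 4303963*(-1/1095685) - 4492674/((-4*428*429)) = -4303963/1095685 - 4492674/(-734448) = -4303963/1095685 - 4492674*(-1/734448) = -4303963/1095685 + 748779/122408 = 293586415711/134120609480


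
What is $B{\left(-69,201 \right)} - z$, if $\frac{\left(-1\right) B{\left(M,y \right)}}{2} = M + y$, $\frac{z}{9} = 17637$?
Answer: $-158997$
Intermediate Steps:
$z = 158733$ ($z = 9 \cdot 17637 = 158733$)
$B{\left(M,y \right)} = - 2 M - 2 y$ ($B{\left(M,y \right)} = - 2 \left(M + y\right) = - 2 M - 2 y$)
$B{\left(-69,201 \right)} - z = \left(\left(-2\right) \left(-69\right) - 402\right) - 158733 = \left(138 - 402\right) - 158733 = -264 - 158733 = -158997$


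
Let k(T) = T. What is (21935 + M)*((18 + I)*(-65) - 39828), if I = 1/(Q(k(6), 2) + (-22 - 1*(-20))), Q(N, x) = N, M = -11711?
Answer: -419329692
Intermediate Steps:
I = 1/4 (I = 1/(6 + (-22 - 1*(-20))) = 1/(6 + (-22 + 20)) = 1/(6 - 2) = 1/4 ≈ 0.25000)
(21935 + M)*((18 + I)*(-65) - 39828) = (21935 - 11711)*((18 + 1/4)*(-65) - 39828) = 10224*((73/4)*(-65) - 39828) = 10224*(-4745/4 - 39828) = 10224*(-164057/4) = -419329692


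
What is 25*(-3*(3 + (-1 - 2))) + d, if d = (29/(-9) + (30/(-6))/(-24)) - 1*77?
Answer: -5761/72 ≈ -80.014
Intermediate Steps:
d = -5761/72 (d = (29*(-⅑) + (30*(-⅙))*(-1/24)) - 77 = (-29/9 - 5*(-1/24)) - 77 = (-29/9 + 5/24) - 77 = -217/72 - 77 = -5761/72 ≈ -80.014)
25*(-3*(3 + (-1 - 2))) + d = 25*(-3*(3 + (-1 - 2))) - 5761/72 = 25*(-3*(3 - 3)) - 5761/72 = 25*(-3*0) - 5761/72 = 25*0 - 5761/72 = 0 - 5761/72 = -5761/72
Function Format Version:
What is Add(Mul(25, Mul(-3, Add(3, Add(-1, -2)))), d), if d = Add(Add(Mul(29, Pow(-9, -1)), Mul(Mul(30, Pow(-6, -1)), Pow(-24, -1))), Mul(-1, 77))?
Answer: Rational(-5761, 72) ≈ -80.014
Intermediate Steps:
d = Rational(-5761, 72) (d = Add(Add(Mul(29, Rational(-1, 9)), Mul(Mul(30, Rational(-1, 6)), Rational(-1, 24))), -77) = Add(Add(Rational(-29, 9), Mul(-5, Rational(-1, 24))), -77) = Add(Add(Rational(-29, 9), Rational(5, 24)), -77) = Add(Rational(-217, 72), -77) = Rational(-5761, 72) ≈ -80.014)
Add(Mul(25, Mul(-3, Add(3, Add(-1, -2)))), d) = Add(Mul(25, Mul(-3, Add(3, Add(-1, -2)))), Rational(-5761, 72)) = Add(Mul(25, Mul(-3, Add(3, -3))), Rational(-5761, 72)) = Add(Mul(25, Mul(-3, 0)), Rational(-5761, 72)) = Add(Mul(25, 0), Rational(-5761, 72)) = Add(0, Rational(-5761, 72)) = Rational(-5761, 72)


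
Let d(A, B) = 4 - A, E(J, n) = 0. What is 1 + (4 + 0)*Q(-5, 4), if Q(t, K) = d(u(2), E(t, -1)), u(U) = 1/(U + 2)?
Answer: 16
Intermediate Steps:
u(U) = 1/(2 + U)
Q(t, K) = 15/4 (Q(t, K) = 4 - 1/(2 + 2) = 4 - 1/4 = 15/4)
1 + (4 + 0)*Q(-5, 4) = 1 + (4 + 0)*(15/4) = 1 + 4*(15/4) = 1 + 15 = 16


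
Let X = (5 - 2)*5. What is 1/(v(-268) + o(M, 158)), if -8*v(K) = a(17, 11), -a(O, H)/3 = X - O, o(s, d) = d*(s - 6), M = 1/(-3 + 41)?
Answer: -76/71789 ≈ -0.0010587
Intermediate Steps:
M = 1/38 ≈ 0.026316
X = 15 (X = 3*5 = 15)
o(s, d) = d*(-6 + s)
a(O, H) = -45 + 3*O (a(O, H) = -3*(15 - O) = -45 + 3*O)
v(K) = -¾ (v(K) = -(-45 + 3*17)/8 = -(-45 + 51)/8 = -⅛*6 = -¾)
1/(v(-268) + o(M, 158)) = 1/(-¾ + 158*(-6 + 1/38)) = 1/(-¾ + 158*(-227/38)) = 1/(-¾ - 17933/19) = 1/(-71789/76) = -76/71789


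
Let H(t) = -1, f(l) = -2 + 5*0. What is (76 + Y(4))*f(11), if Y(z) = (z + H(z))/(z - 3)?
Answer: -158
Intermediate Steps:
f(l) = -2 (f(l) = -2 + 0 = -2)
Y(z) = (-1 + z)/(-3 + z) (Y(z) = (z - 1)/(z - 3) = (-1 + z)/(-3 + z))
(76 + Y(4))*f(11) = (76 + (-1 + 4)/(-3 + 4))*(-2) = (76 + 3/1)*(-2) = (76 + 1*3)*(-2) = (76 + 3)*(-2) = 79*(-2) = -158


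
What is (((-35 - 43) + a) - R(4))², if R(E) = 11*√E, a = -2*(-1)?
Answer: 9604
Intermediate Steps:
a = 2
(((-35 - 43) + a) - R(4))² = (((-35 - 43) + 2) - 11*√4)² = ((-78 + 2) - 11*2)² = (-76 - 1*22)² = (-76 - 22)² = (-98)² = 9604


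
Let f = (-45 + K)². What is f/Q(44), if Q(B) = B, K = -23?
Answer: 1156/11 ≈ 105.09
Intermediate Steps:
f = 4624 (f = (-45 - 23)² = (-68)² = 4624)
f/Q(44) = 4624/44 = 4624*(1/44) = 1156/11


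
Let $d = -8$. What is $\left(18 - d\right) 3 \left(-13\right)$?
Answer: $-1014$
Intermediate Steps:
$\left(18 - d\right) 3 \left(-13\right) = \left(18 - -8\right) 3 \left(-13\right) = \left(18 + 8\right) 3 \left(-13\right) = 26 \cdot 3 \left(-13\right) = 78 \left(-13\right) = -1014$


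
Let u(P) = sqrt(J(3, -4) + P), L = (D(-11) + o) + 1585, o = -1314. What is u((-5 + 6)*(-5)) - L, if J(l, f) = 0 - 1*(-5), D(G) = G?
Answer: -260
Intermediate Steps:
J(l, f) = 5 (J(l, f) = 0 + 5 = 5)
L = 260 (L = (-11 - 1314) + 1585 = -1325 + 1585 = 260)
u(P) = sqrt(5 + P)
u((-5 + 6)*(-5)) - L = sqrt(5 + (-5 + 6)*(-5)) - 1*260 = sqrt(5 + 1*(-5)) - 260 = sqrt(5 - 5) - 260 = sqrt(0) - 260 = 0 - 260 = -260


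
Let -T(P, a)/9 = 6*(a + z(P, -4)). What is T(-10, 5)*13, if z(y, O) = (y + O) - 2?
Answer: 7722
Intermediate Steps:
z(y, O) = -2 + O + y (z(y, O) = (O + y) - 2 = -2 + O + y)
T(P, a) = 324 - 54*P - 54*a (T(P, a) = -54*(a + (-2 - 4 + P)) = -54*(a + (-6 + P)) = -54*(-6 + P + a) = -9*(-36 + 6*P + 6*a) = 324 - 54*P - 54*a)
T(-10, 5)*13 = (324 - 54*(-10) - 54*5)*13 = (324 + 540 - 270)*13 = 594*13 = 7722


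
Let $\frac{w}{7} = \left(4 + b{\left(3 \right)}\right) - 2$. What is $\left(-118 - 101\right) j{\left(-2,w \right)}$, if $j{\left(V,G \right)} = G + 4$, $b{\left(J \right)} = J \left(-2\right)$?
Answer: $5256$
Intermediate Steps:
$b{\left(J \right)} = - 2 J$
$w = -28$ ($w = 7 \left(\left(4 - 6\right) - 2\right) = 7 \left(-2 - 2\right) = 7 \left(-4\right) = -28$)
$j{\left(V,G \right)} = 4 + G$
$\left(-118 - 101\right) j{\left(-2,w \right)} = \left(-118 - 101\right) \left(4 - 28\right) = \left(-219\right) \left(-24\right) = 5256$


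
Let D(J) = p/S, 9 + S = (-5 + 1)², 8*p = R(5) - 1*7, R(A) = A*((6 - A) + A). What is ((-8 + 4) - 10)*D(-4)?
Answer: -23/4 ≈ -5.7500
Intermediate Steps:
R(A) = 6*A (R(A) = A*6 = 6*A)
p = 23/8 (p = (6*5 - 1*7)/8 = (30 - 7)/8 = (⅛)*23 = 23/8 ≈ 2.8750)
S = 7 (S = -9 + (-5 + 1)² = -9 + (-4)² = -9 + 16 = 7)
D(J) = 23/56 (D(J) = (23/8)/7 = (23/8)*(⅐) = 23/56)
((-8 + 4) - 10)*D(-4) = ((-8 + 4) - 10)*(23/56) = (-4 - 10)*(23/56) = -14*23/56 = -23/4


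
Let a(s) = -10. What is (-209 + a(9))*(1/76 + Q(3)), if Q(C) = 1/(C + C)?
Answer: -2993/76 ≈ -39.382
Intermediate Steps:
Q(C) = 1/(2*C)
(-209 + a(9))*(1/76 + Q(3)) = (-209 - 10)*(1/76 + (1/2)/3) = -219*(1/76 + (1/2)*(1/3)) = -219*(1/76 + 1/6) = -219*41/228 = -2993/76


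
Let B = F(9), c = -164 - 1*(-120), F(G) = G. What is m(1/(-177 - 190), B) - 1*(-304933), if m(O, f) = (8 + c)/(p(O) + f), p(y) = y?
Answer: 503437777/1651 ≈ 3.0493e+5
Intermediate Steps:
c = -44 (c = -164 + 120 = -44)
B = 9
m(O, f) = -36/(O + f) (m(O, f) = (8 - 44)/(O + f) = -36/(O + f))
m(1/(-177 - 190), B) - 1*(-304933) = -36/(1/(-177 - 190) + 9) - 1*(-304933) = -36/(1/(-367) + 9) + 304933 = -36/(-1/367 + 9) + 304933 = -36/3302/367 + 304933 = -36*367/3302 + 304933 = -6606/1651 + 304933 = 503437777/1651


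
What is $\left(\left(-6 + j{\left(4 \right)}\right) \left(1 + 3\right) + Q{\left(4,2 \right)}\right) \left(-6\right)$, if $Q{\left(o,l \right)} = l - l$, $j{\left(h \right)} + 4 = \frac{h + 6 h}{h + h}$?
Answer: $156$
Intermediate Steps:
$j{\left(h \right)} = - \frac{1}{2}$ ($j{\left(h \right)} = -4 + \frac{h + 6 h}{h + h} = -4 + \frac{7 h}{2 h} = -4 + 7 h \frac{1}{2 h} = -4 + \frac{7}{2} = - \frac{1}{2}$)
$Q{\left(o,l \right)} = 0$
$\left(\left(-6 + j{\left(4 \right)}\right) \left(1 + 3\right) + Q{\left(4,2 \right)}\right) \left(-6\right) = \left(\left(-6 - \frac{1}{2}\right) \left(1 + 3\right) + 0\right) \left(-6\right) = \left(\left(- \frac{13}{2}\right) 4 + 0\right) \left(-6\right) = \left(-26 + 0\right) \left(-6\right) = \left(-26\right) \left(-6\right) = 156$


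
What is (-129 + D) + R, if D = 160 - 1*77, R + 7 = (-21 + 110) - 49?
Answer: -13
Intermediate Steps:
R = 33 (R = -7 + ((-21 + 110) - 49) = -7 + (89 - 49) = -7 + 40 = 33)
D = 83 (D = 160 - 77 = 83)
(-129 + D) + R = (-129 + 83) + 33 = -46 + 33 = -13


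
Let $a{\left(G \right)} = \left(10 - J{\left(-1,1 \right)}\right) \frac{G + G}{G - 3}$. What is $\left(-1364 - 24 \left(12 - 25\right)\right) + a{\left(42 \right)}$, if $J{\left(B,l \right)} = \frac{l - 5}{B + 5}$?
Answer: $- \frac{13368}{13} \approx -1028.3$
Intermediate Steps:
$J{\left(B,l \right)} = \frac{-5 + l}{5 + B}$
$a{\left(G \right)} = \frac{22 G}{-3 + G}$ ($a{\left(G \right)} = \left(10 - \frac{-5 + 1}{5 - 1}\right) \frac{G + G}{G - 3} = \left(10 - \frac{1}{4} \left(-4\right)\right) \frac{2 G}{-3 + G} = \left(10 - -1\right) \frac{2 G}{-3 + G} = \left(10 + 1\right) \frac{2 G}{-3 + G} = 11 \frac{2 G}{-3 + G} = \frac{22 G}{-3 + G}$)
$\left(-1364 - 24 \left(12 - 25\right)\right) + a{\left(42 \right)} = \left(-1364 - 24 \left(12 - 25\right)\right) + 22 \cdot 42 \frac{1}{-3 + 42} = \left(-1364 - -312\right) + 22 \cdot 42 \cdot \frac{1}{39} = \left(-1364 + 312\right) + 22 \cdot 42 \cdot \frac{1}{39} = -1052 + \frac{308}{13} = - \frac{13368}{13}$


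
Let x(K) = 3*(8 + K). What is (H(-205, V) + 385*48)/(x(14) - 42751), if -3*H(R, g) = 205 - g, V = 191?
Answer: -55426/128055 ≈ -0.43283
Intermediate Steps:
H(R, g) = -205/3 + g/3 (H(R, g) = -(205 - g)/3 = -205/3 + g/3)
x(K) = 24 + 3*K
(H(-205, V) + 385*48)/(x(14) - 42751) = ((-205/3 + (⅓)*191) + 385*48)/((24 + 3*14) - 42751) = ((-205/3 + 191/3) + 18480)/((24 + 42) - 42751) = (-14/3 + 18480)/(66 - 42751) = (55426/3)/(-42685) = (55426/3)*(-1/42685) = -55426/128055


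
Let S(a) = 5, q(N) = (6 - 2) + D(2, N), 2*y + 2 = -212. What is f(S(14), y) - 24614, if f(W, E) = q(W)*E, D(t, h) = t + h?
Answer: -25791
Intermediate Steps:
D(t, h) = h + t
y = -107 (y = -1 + (½)*(-212) = -1 - 106 = -107)
q(N) = 6 + N (q(N) = (6 - 2) + (N + 2) = 4 + (2 + N) = 6 + N)
f(W, E) = E*(6 + W) (f(W, E) = (6 + W)*E = E*(6 + W))
f(S(14), y) - 24614 = -107*(6 + 5) - 24614 = -107*11 - 24614 = -1177 - 24614 = -25791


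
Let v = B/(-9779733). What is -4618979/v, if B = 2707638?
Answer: 15057460450869/902546 ≈ 1.6683e+7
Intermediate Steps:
v = -902546/3259911 (v = 2707638/(-9779733) = 2707638*(-1/9779733) = -902546/3259911 ≈ -0.27686)
-4618979/v = -4618979/(-902546/3259911) = -4618979*(-3259911/902546) = 15057460450869/902546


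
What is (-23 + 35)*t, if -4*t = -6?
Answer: 18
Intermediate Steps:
t = 3/2 (t = -¼*(-6) = 3/2 ≈ 1.5000)
(-23 + 35)*t = (-23 + 35)*(3/2) = 12*(3/2) = 18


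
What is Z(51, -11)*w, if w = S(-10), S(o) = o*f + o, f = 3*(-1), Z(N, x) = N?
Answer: 1020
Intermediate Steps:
f = -3
S(o) = -2*o (S(o) = o*(-3) + o = -3*o + o = -2*o)
w = 20 (w = -2*(-10) = 20)
Z(51, -11)*w = 51*20 = 1020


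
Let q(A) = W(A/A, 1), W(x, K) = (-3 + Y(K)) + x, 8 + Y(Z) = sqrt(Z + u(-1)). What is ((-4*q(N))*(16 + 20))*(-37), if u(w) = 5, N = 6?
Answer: -53280 + 5328*sqrt(6) ≈ -40229.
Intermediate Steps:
Y(Z) = -8 + sqrt(5 + Z) (Y(Z) = -8 + sqrt(Z + 5) = -8 + sqrt(5 + Z))
W(x, K) = -11 + x + sqrt(5 + K) (W(x, K) = (-3 + (-8 + sqrt(5 + K))) + x = (-11 + sqrt(5 + K)) + x = -11 + x + sqrt(5 + K))
q(A) = -10 + sqrt(6) (q(A) = -11 + A/A + sqrt(5 + 1) = -11 + 1 + sqrt(6) = -10 + sqrt(6))
((-4*q(N))*(16 + 20))*(-37) = ((-4*(-10 + sqrt(6)))*(16 + 20))*(-37) = ((40 - 4*sqrt(6))*36)*(-37) = (1440 - 144*sqrt(6))*(-37) = -53280 + 5328*sqrt(6)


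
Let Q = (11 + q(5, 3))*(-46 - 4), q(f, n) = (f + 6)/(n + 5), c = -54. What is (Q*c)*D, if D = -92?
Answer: -3073950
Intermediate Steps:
q(f, n) = (6 + f)/(5 + n)
Q = -2475/4 (Q = (11 + (6 + 5)/(5 + 3))*(-46 - 4) = (11 + 11/8)*(-50) = (99/8)*(-50) = -2475/4 ≈ -618.75)
(Q*c)*D = -2475/4*(-54)*(-92) = (66825/2)*(-92) = -3073950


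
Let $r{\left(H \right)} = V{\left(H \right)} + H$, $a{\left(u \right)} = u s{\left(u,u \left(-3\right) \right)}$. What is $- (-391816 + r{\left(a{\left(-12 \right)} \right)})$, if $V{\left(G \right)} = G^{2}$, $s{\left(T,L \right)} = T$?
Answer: $370936$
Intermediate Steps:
$a{\left(u \right)} = u^{2}$ ($a{\left(u \right)} = u u = u^{2}$)
$r{\left(H \right)} = H + H^{2}$ ($r{\left(H \right)} = H^{2} + H = H + H^{2}$)
$- (-391816 + r{\left(a{\left(-12 \right)} \right)}) = - (-391816 + \left(-12\right)^{2} \left(1 + \left(-12\right)^{2}\right)) = - (-391816 + 144 \left(1 + 144\right)) = - (-391816 + 144 \cdot 145) = - (-391816 + 20880) = \left(-1\right) \left(-370936\right) = 370936$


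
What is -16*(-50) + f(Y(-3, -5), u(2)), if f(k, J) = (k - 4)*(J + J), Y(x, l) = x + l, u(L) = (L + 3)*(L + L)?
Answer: 320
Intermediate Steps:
u(L) = 2*L*(3 + L) (u(L) = (3 + L)*(2*L) = 2*L*(3 + L))
Y(x, l) = l + x
f(k, J) = 2*J*(-4 + k) (f(k, J) = (-4 + k)*(2*J) = 2*J*(-4 + k))
-16*(-50) + f(Y(-3, -5), u(2)) = -16*(-50) + 2*(2*2*(3 + 2))*(-4 + (-5 - 3)) = 800 + 2*(2*2*5)*(-4 - 8) = 800 + 2*20*(-12) = 800 - 480 = 320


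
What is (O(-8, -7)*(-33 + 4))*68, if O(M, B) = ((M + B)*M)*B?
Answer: 1656480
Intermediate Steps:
O(M, B) = B*M*(B + M) (O(M, B) = ((B + M)*M)*B = (M*(B + M))*B = B*M*(B + M))
(O(-8, -7)*(-33 + 4))*68 = ((-7*(-8)*(-7 - 8))*(-33 + 4))*68 = (-7*(-8)*(-15)*(-29))*68 = -840*(-29)*68 = 24360*68 = 1656480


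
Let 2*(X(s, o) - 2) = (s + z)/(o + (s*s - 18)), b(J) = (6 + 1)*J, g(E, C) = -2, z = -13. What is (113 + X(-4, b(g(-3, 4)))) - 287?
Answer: -5487/32 ≈ -171.47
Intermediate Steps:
b(J) = 7*J
X(s, o) = 2 + (-13 + s)/(2*(-18 + o + s²)) (X(s, o) = 2 + ((s - 13)/(o + (s*s - 18)))/2 = 2 + ((-13 + s)/(o + (s² - 18)))/2 = 2 + ((-13 + s)/(o + (-18 + s²)))/2 = 2 + ((-13 + s)/(-18 + o + s²))/2 = 2 + (-13 + s)/(2*(-18 + o + s²)))
(113 + X(-4, b(g(-3, 4)))) - 287 = (113 + (-85 - 4 + 4*(7*(-2)) + 4*(-4)²)/(2*(-18 + 7*(-2) + (-4)²))) - 287 = (113 + (-85 - 4 + 4*(-14) + 4*16)/(2*(-18 - 14 + 16))) - 287 = (113 + (½)*(-85 - 4 - 56 + 64)/(-16)) - 287 = (113 + (½)*(-1/16)*(-81)) - 287 = (113 + 81/32) - 287 = 3697/32 - 287 = -5487/32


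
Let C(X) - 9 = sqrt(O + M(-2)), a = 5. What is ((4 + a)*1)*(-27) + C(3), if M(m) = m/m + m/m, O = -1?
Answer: -233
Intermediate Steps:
M(m) = 2 (M(m) = 1 + 1 = 2)
C(X) = 10 (C(X) = 9 + sqrt(-1 + 2) = 9 + sqrt(1) = 9 + 1 = 10)
((4 + a)*1)*(-27) + C(3) = ((4 + 5)*1)*(-27) + 10 = (9*1)*(-27) + 10 = 9*(-27) + 10 = -243 + 10 = -233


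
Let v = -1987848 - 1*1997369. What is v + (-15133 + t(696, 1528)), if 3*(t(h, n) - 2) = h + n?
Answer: -11998820/3 ≈ -3.9996e+6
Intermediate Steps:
v = -3985217 (v = -1987848 - 1997369 = -3985217)
t(h, n) = 2 + h/3 + n/3 (t(h, n) = 2 + (h + n)/3 = 2 + (h/3 + n/3) = 2 + h/3 + n/3)
v + (-15133 + t(696, 1528)) = -3985217 + (-15133 + (2 + (⅓)*696 + (⅓)*1528)) = -3985217 + (-15133 + (2 + 232 + 1528/3)) = -3985217 + (-15133 + 2230/3) = -3985217 - 43169/3 = -11998820/3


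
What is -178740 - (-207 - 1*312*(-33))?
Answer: -188829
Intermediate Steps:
-178740 - (-207 - 1*312*(-33)) = -178740 - (-207 - 312*(-33)) = -178740 - (-207 + 10296) = -178740 - 1*10089 = -178740 - 10089 = -188829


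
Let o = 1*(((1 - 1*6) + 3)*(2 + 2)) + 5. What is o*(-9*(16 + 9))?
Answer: 675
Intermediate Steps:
o = -3 (o = 1*(((1 - 6) + 3)*4) + 5 = 1*((-5 + 3)*4) + 5 = 1*(-2*4) + 5 = 1*(-8) + 5 = -8 + 5 = -3)
o*(-9*(16 + 9)) = -(-27)*(16 + 9) = -(-27)*25 = -3*(-225) = 675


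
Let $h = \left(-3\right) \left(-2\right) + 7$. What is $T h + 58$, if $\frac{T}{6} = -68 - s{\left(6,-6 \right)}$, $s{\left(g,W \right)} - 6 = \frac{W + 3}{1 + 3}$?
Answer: $- \frac{11311}{2} \approx -5655.5$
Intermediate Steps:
$s{\left(g,W \right)} = \frac{27}{4} + \frac{W}{4}$ ($s{\left(g,W \right)} = 6 + \frac{W + 3}{1 + 3} = 6 + \frac{3 + W}{4} = 6 + \left(3 + W\right) \frac{1}{4} = 6 + \left(\frac{3}{4} + \frac{W}{4}\right) = \frac{27}{4} + \frac{W}{4}$)
$h = 13$ ($h = 6 + 7 = 13$)
$T = - \frac{879}{2}$ ($T = 6 \left(-68 - \left(\frac{27}{4} + \frac{1}{4} \left(-6\right)\right)\right) = 6 \left(-68 - \left(\frac{27}{4} - \frac{3}{2}\right)\right) = 6 \left(-68 - \frac{21}{4}\right) = 6 \left(- \frac{293}{4}\right) = - \frac{879}{2} \approx -439.5$)
$T h + 58 = \left(- \frac{879}{2}\right) 13 + 58 = - \frac{11427}{2} + 58 = - \frac{11311}{2}$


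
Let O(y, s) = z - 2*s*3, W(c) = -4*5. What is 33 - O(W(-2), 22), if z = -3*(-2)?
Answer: 159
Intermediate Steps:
z = 6
W(c) = -20
O(y, s) = 6 - 6*s (O(y, s) = 6 - 2*s*3 = 6 - 6*s)
33 - O(W(-2), 22) = 33 - (6 - 6*22) = 33 - (6 - 132) = 33 - 1*(-126) = 33 + 126 = 159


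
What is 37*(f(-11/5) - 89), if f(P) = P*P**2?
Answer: -460872/125 ≈ -3687.0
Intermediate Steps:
f(P) = P**3
37*(f(-11/5) - 89) = 37*((-11/5)**3 - 89) = 37*(-1331/125 - 89) = 37*(-12456/125) = -460872/125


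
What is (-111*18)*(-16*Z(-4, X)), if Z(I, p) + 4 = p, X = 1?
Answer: -95904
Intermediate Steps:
Z(I, p) = -4 + p
(-111*18)*(-16*Z(-4, X)) = (-111*18)*(-16*(-4 + 1)) = -(-31968)*(-3) = -1998*48 = -95904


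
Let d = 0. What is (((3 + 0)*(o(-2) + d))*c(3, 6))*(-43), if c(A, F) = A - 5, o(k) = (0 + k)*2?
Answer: -1032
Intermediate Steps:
o(k) = 2*k (o(k) = k*2 = 2*k)
c(A, F) = -5 + A
(((3 + 0)*(o(-2) + d))*c(3, 6))*(-43) = (((3 + 0)*(2*(-2) + 0))*(-5 + 3))*(-43) = ((3*(-4 + 0))*(-2))*(-43) = ((3*(-4))*(-2))*(-43) = -12*(-2)*(-43) = 24*(-43) = -1032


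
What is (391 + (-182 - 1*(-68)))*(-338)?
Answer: -93626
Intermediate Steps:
(391 + (-182 - 1*(-68)))*(-338) = (391 + (-182 + 68))*(-338) = (391 - 114)*(-338) = 277*(-338) = -93626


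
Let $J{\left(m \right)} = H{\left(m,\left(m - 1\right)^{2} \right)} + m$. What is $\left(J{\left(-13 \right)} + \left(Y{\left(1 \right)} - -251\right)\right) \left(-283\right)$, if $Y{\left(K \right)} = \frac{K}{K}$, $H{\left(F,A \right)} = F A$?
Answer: $653447$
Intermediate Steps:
$H{\left(F,A \right)} = A F$
$Y{\left(K \right)} = 1$
$J{\left(m \right)} = m + m \left(-1 + m\right)^{2}$ ($J{\left(m \right)} = \left(m - 1\right)^{2} m + m = \left(-1 + m\right)^{2} m + m = m \left(-1 + m\right)^{2} + m = m + m \left(-1 + m\right)^{2}$)
$\left(J{\left(-13 \right)} + \left(Y{\left(1 \right)} - -251\right)\right) \left(-283\right) = \left(- 13 \left(1 + \left(-1 - 13\right)^{2}\right) + \left(1 - -251\right)\right) \left(-283\right) = \left(- 13 \left(1 + \left(-14\right)^{2}\right) + \left(1 + 251\right)\right) \left(-283\right) = \left(- 13 \left(1 + 196\right) + 252\right) \left(-283\right) = \left(\left(-13\right) 197 + 252\right) \left(-283\right) = \left(-2561 + 252\right) \left(-283\right) = \left(-2309\right) \left(-283\right) = 653447$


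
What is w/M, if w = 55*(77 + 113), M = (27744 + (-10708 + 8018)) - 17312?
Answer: 5225/3871 ≈ 1.3498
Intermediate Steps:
M = 7742 (M = (27744 - 2690) - 17312 = 25054 - 17312 = 7742)
w = 10450 (w = 55*190 = 10450)
w/M = 10450/7742 = 10450*(1/7742) = 5225/3871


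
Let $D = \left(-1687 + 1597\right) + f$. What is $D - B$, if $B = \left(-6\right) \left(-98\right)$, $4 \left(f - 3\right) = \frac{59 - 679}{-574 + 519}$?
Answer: $- \frac{7394}{11} \approx -672.18$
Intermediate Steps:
$f = \frac{64}{11}$ ($f = 3 + \frac{\left(59 - 679\right) \frac{1}{-574 + 519}}{4} = 3 + \frac{\left(-620\right) \frac{1}{-55}}{4} = 3 + \frac{\left(-620\right) \left(- \frac{1}{55}\right)}{4} = 3 + \frac{1}{4} \cdot \frac{124}{11} = 3 + \frac{31}{11} = \frac{64}{11} \approx 5.8182$)
$B = 588$
$D = - \frac{926}{11}$ ($D = \left(-1687 + 1597\right) + \frac{64}{11} = -90 + \frac{64}{11} = - \frac{926}{11} \approx -84.182$)
$D - B = - \frac{926}{11} - 588 = - \frac{7394}{11}$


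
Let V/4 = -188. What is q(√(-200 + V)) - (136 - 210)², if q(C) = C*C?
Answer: -6428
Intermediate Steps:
V = -752 (V = 4*(-188) = -752)
q(C) = C²
q(√(-200 + V)) - (136 - 210)² = (√(-200 - 752))² - (136 - 210)² = (√(-952))² - 1*(-74)² = (2*I*√238)² - 1*5476 = -952 - 5476 = -6428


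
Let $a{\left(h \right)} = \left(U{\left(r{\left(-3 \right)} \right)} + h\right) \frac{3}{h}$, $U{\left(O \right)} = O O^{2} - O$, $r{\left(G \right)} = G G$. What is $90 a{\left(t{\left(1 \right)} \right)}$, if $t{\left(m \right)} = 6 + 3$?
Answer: $21870$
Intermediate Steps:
$r{\left(G \right)} = G^{2}$
$t{\left(m \right)} = 9$
$U{\left(O \right)} = O^{3} - O$
$a{\left(h \right)} = \frac{3 \left(720 + h\right)}{h}$ ($a{\left(h \right)} = \left(\left(\left(\left(-3\right)^{2}\right)^{3} - \left(-3\right)^{2}\right) + h\right) \frac{3}{h} = \left(\left(9^{3} - 9\right) + h\right) \frac{3}{h} = \left(\left(729 - 9\right) + h\right) \frac{3}{h} = \left(720 + h\right) \frac{3}{h} = \frac{3 \left(720 + h\right)}{h}$)
$90 a{\left(t{\left(1 \right)} \right)} = 90 \left(3 + \frac{2160}{9}\right) = 90 \left(3 + 2160 \cdot \frac{1}{9}\right) = 90 \left(3 + 240\right) = 90 \cdot 243 = 21870$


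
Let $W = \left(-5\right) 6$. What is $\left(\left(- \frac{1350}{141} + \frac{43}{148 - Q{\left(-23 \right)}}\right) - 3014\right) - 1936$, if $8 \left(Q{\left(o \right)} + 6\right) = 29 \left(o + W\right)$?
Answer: $- \frac{645437732}{130143} \approx -4959.5$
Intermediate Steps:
$W = -30$
$Q{\left(o \right)} = - \frac{459}{4} + \frac{29 o}{8}$ ($Q{\left(o \right)} = -6 + \frac{29 \left(o - 30\right)}{8} = -6 + \frac{29 \left(-30 + o\right)}{8} = -6 + \frac{-870 + 29 o}{8} = -6 + \left(- \frac{435}{4} + \frac{29 o}{8}\right) = - \frac{459}{4} + \frac{29 o}{8}$)
$\left(\left(- \frac{1350}{141} + \frac{43}{148 - Q{\left(-23 \right)}}\right) - 3014\right) - 1936 = \left(\left(- \frac{1350}{141} + \frac{43}{148 - \left(- \frac{459}{4} + \frac{29}{8} \left(-23\right)\right)}\right) - 3014\right) - 1936 = \left(\left(\left(-1350\right) \frac{1}{141} + \frac{43}{148 - \left(- \frac{459}{4} - \frac{667}{8}\right)}\right) - 3014\right) - 1936 = \left(\left(- \frac{450}{47} + \frac{43}{148 - - \frac{1585}{8}}\right) - 3014\right) - 1936 = \left(\left(- \frac{450}{47} + \frac{43}{148 + \frac{1585}{8}}\right) - 3014\right) - 1936 = \left(\left(- \frac{450}{47} + \frac{43}{\frac{2769}{8}}\right) - 3014\right) - 1936 = \left(\left(- \frac{450}{47} + 43 \cdot \frac{8}{2769}\right) - 3014\right) - 1936 = \left(\left(- \frac{450}{47} + \frac{344}{2769}\right) - 3014\right) - 1936 = \left(- \frac{1229882}{130143} - 3014\right) - 1936 = - \frac{393480884}{130143} - 1936 = - \frac{645437732}{130143}$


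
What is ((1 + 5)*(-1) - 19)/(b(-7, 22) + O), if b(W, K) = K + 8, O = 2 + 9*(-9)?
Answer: 25/49 ≈ 0.51020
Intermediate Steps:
O = -79 (O = 2 - 81 = -79)
b(W, K) = 8 + K
((1 + 5)*(-1) - 19)/(b(-7, 22) + O) = ((1 + 5)*(-1) - 19)/((8 + 22) - 79) = (6*(-1) - 19)/(30 - 79) = (-6 - 19)/(-49) = -25*(-1/49) = 25/49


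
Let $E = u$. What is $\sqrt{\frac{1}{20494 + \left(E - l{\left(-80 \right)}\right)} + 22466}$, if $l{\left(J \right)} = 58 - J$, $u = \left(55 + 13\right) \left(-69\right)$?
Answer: $\frac{15 \sqrt{1531188307}}{3916} \approx 149.89$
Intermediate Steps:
$u = -4692$ ($u = 68 \left(-69\right) = -4692$)
$E = -4692$
$\sqrt{\frac{1}{20494 + \left(E - l{\left(-80 \right)}\right)} + 22466} = \sqrt{\frac{1}{20494 - \left(4750 + 80\right)} + 22466} = \sqrt{\frac{1}{20494 - 4830} + 22466} = \sqrt{\frac{1}{15664} + 22466} = \sqrt{\frac{351907425}{15664}} = \frac{15 \sqrt{1531188307}}{3916}$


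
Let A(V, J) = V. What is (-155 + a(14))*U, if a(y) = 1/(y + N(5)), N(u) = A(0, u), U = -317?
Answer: 687573/14 ≈ 49112.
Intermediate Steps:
N(u) = 0
a(y) = 1/y (a(y) = 1/(y + 0) = 1/y)
(-155 + a(14))*U = (-155 + 1/14)*(-317) = -2169/14*(-317) = 687573/14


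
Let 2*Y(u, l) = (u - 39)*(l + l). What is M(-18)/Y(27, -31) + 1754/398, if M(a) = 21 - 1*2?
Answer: 330025/74028 ≈ 4.4581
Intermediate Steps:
Y(u, l) = l*(-39 + u) (Y(u, l) = ((u - 39)*(l + l))/2 = ((-39 + u)*(2*l))/2 = (2*l*(-39 + u))/2 = l*(-39 + u))
M(a) = 19 (M(a) = 21 - 2 = 19)
M(-18)/Y(27, -31) + 1754/398 = 19/((-31*(-39 + 27))) + 1754/398 = 19/((-31*(-12))) + 1754*(1/398) = 19/372 + 877/199 = 330025/74028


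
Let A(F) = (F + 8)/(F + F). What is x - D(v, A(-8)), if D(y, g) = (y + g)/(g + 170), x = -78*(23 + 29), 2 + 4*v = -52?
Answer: -1379013/340 ≈ -4055.9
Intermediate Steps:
A(F) = (8 + F)/(2*F) (A(F) = (8 + F)/((2*F)) = (8 + F)*(1/(2*F)) = (8 + F)/(2*F))
v = -27/2 (v = -½ + (¼)*(-52) = -½ - 13 = -27/2 ≈ -13.500)
x = -4056 (x = -78*52 = -4056)
D(y, g) = (g + y)/(170 + g)
x - D(v, A(-8)) = -4056 - ((½)*(8 - 8)/(-8) - 27/2)/(170 + (½)*(8 - 8)/(-8)) = -4056 - ((½)*(-⅛)*0 - 27/2)/(170 + (½)*(-⅛)*0) = -4056 - (0 - 27/2)/(170 + 0) = -4056 - (-27)/(170*2) = -4056 - 1*(-27/340) = -4056 + 27/340 = -1379013/340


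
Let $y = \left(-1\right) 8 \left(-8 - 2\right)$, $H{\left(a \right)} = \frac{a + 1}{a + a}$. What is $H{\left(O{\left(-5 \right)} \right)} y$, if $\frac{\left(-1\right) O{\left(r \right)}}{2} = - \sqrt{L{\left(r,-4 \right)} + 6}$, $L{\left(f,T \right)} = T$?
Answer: $40 + 10 \sqrt{2} \approx 54.142$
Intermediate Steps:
$O{\left(r \right)} = 2 \sqrt{2}$ ($O{\left(r \right)} = - 2 \left(- \sqrt{-4 + 6}\right) = - 2 \left(- \sqrt{2}\right) = 2 \sqrt{2}$)
$H{\left(a \right)} = \frac{1 + a}{2 a}$
$y = 80$ ($y = \left(-8\right) \left(-10\right) = 80$)
$H{\left(O{\left(-5 \right)} \right)} y = \frac{1 + 2 \sqrt{2}}{2 \cdot 2 \sqrt{2}} \cdot 80 = \frac{\frac{\sqrt{2}}{4} \left(1 + 2 \sqrt{2}\right)}{2} \cdot 80 = \frac{\sqrt{2} \left(1 + 2 \sqrt{2}\right)}{8} \cdot 80 = 10 \sqrt{2} \left(1 + 2 \sqrt{2}\right)$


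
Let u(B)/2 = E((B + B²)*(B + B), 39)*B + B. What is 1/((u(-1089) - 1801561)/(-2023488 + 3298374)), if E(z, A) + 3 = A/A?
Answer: -1274886/1799383 ≈ -0.70851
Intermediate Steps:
E(z, A) = -2 (E(z, A) = -3 + A/A = -3 + 1 = -2)
u(B) = -2*B (u(B) = 2*(-2*B + B) = 2*(-B) = -2*B)
1/((u(-1089) - 1801561)/(-2023488 + 3298374)) = 1/((-2*(-1089) - 1801561)/(-2023488 + 3298374)) = 1/((2178 - 1801561)/1274886) = 1/(-1799383*1/1274886) = 1/(-1799383/1274886) = -1274886/1799383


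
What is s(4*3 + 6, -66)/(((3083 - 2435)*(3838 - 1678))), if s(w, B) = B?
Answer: -11/233280 ≈ -4.7154e-5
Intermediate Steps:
s(4*3 + 6, -66)/(((3083 - 2435)*(3838 - 1678))) = -66*1/((3083 - 2435)*(3838 - 1678)) = -66/(648*2160) = -66/1399680 = -66*1/1399680 = -11/233280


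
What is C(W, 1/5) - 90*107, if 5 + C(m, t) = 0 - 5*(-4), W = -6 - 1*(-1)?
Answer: -9615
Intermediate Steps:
W = -5 (W = -6 + 1 = -5)
C(m, t) = 15 (C(m, t) = -5 + (0 - 5*(-4)) = -5 + (0 + 20) = -5 + 20 = 15)
C(W, 1/5) - 90*107 = 15 - 90*107 = 15 - 9630 = -9615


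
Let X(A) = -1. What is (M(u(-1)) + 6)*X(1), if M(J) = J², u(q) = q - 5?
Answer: -42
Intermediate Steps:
u(q) = -5 + q
(M(u(-1)) + 6)*X(1) = ((-5 - 1)² + 6)*(-1) = ((-6)² + 6)*(-1) = (36 + 6)*(-1) = 42*(-1) = -42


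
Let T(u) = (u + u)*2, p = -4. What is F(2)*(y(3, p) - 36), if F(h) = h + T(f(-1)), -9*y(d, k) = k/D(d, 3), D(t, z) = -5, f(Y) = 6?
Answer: -42224/45 ≈ -938.31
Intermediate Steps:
T(u) = 4*u (T(u) = (2*u)*2 = 4*u)
y(d, k) = k/45 (y(d, k) = -k/(9*(-5)) = -k*(-1)/(9*5) = -(-1)*k/45 = k/45)
F(h) = 24 + h (F(h) = h + 4*6 = h + 24 = 24 + h)
F(2)*(y(3, p) - 36) = (24 + 2)*((1/45)*(-4) - 36) = 26*(-4/45 - 36) = 26*(-1624/45) = -42224/45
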